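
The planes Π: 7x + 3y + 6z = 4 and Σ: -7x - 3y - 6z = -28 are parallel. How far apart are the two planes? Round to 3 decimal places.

Rescale Σ by 1/(-1): 7x + 3y + 6z = 28. Then distance = |4 − 28| / √94 ≈ 2.475.

2.475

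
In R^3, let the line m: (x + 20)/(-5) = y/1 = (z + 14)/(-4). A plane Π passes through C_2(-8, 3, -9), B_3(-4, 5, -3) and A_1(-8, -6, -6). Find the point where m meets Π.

(-5, -3, -2)

m has direction (-5, 1, -4) through (-20, 0, -14).
C_2B_3 = (4, 2, 6), C_2A_1 = (0, -9, 3); a normal to Π is C_2B_3 × C_2A_1 = (60, -12, -36).
Using C_2: Π has equation 60x - 12y - 36z = -192.
Substitute r = (-20, 0, -14) + t(-5, 1, -4) into the plane: -696 + (-168)t = -192, so t = -3.
Intersection: (-20, 0, -14) + (-3)·(-5, 1, -4) = (-5, -3, -2).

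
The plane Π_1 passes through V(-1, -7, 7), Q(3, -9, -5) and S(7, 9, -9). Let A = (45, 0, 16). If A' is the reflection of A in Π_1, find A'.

(-39, 12, -14)

VQ = (4, -2, -12), VS = (8, 16, -16); a normal to Π_1 is VQ × VS = (224, -32, 80).
Using V: Π_1 has equation 224x - 32y + 80z = 560.
λ = (n·A − d)/|n|² = (11360 − 560)/57600 = 3/16.
Reflection = A − 2λn = (45, 0, 16) − (3/8)·(224, -32, 80) = (-39, 12, -14).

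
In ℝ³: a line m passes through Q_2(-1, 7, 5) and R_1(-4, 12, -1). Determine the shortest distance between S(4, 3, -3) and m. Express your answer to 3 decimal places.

A direction vector for m is R_1 − Q_2 = (-3, 5, -6).
Taking (-1, 7, 5) on m with direction v = (-3, 5, -6): w = S − (-1, 7, 5) = (5, -4, -8), and w × v = (64, 54, 13).
Distance = |w × v| / |v| = √7181 / √70 ≈ 10.128.

10.128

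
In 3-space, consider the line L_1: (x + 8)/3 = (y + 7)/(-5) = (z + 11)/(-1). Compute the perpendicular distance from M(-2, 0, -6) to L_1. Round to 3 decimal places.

L_1 has direction (3, -5, -1) through (-8, -7, -11).
Taking (-8, -7, -11) on L_1 with direction v = (3, -5, -1): w = M − (-8, -7, -11) = (6, 7, 5), and w × v = (18, 21, -51).
Distance = |w × v| / |v| = √3366 / √35 ≈ 9.807.

9.807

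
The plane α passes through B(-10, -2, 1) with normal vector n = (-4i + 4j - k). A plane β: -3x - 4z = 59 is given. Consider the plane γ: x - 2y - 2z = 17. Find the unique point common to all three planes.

α: n·r = n·B gives -4x + 4y - z = 31.
Solving the 3×3 linear system -4x + 4y - z = 31, -3x - 4z = 59, x - 2y - 2z = 17 (e.g. by elimination or Cramer's rule, determinant = -14) gives (-5, 0, -11).

(-5, 0, -11)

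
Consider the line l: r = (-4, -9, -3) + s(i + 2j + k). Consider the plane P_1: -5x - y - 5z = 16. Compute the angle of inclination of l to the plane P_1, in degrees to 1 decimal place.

43.3

sin θ = |n·v| / (|n||v|) = |-12| / (√51 · √6) = 0.68599.
θ ≈ 43.3°.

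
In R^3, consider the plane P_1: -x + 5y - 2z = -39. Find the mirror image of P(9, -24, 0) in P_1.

(3, 6, -12)

λ = (n·P − d)/|n|² = (-129 − (-39))/30 = -3.
Reflection = P − 2λn = (9, -24, 0) − (-6)·(-1, 5, -2) = (3, 6, -12).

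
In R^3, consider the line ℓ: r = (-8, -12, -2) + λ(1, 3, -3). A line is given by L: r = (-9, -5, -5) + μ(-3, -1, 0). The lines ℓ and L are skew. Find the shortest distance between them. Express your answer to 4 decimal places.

3.3845

Common perpendicular direction n = (1, 3, -3) × (-3, -1, 0) = (-3, 9, 8).
With w = (-9, -5, -5) − (-8, -12, -2) = (-1, 7, -3), w · n = 42.
Distance = |w · n| / |n| = |42| / √154 ≈ 3.3845.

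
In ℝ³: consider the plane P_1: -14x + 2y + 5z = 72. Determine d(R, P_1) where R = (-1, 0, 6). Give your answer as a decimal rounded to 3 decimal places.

n·R − d = (-14)·(-1) + (2)·(0) + (5)·(6) − 72 = -28; |n| = √225.
Distance = |-28| / √225 = 28/√225 ≈ 1.867.

1.867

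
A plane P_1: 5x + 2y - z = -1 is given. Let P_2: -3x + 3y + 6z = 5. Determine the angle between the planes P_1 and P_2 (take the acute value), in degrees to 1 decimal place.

68.1

cos θ = |n₁·n₂| / (|n₁||n₂|) = |-15| / (√30 · √54).
θ = arccos(0.37268) ≈ 68.1°.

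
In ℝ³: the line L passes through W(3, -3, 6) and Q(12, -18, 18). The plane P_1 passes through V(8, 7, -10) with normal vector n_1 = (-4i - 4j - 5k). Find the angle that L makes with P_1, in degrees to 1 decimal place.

13.0

A direction vector for L is Q − W = (9, -15, 12).
P_1: n_1·r = n_1·V gives -4x - 4y - 5z = -10.
sin θ = |n·v| / (|n||v|) = |-36| / (√57 · √450) = 0.22478.
θ ≈ 13.0°.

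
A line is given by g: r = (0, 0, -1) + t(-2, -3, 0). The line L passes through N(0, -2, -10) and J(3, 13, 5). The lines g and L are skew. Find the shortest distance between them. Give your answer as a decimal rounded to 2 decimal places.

2.22

A direction vector for L is J − N = (3, 15, 15).
Common perpendicular direction n = (-2, -3, 0) × (3, 15, 15) = (-45, 30, -21).
With w = (0, -2, -10) − (0, 0, -1) = (0, -2, -9), w · n = 129.
Distance = |w · n| / |n| = |129| / √3366 ≈ 2.22.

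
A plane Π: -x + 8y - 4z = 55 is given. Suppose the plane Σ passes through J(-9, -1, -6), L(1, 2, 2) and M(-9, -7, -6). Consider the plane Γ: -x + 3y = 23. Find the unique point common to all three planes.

JL = (10, 3, 8), JM = (0, -6, 0); a normal to Σ is JL × JM = (48, 0, -60).
Using J: Σ has equation 48x - 60z = -72.
Solving the 3×3 linear system -x + 8y - 4z = 55, 48x - 60z = -72, -x + 3y = 23 (e.g. by elimination or Cramer's rule, determinant = -276) gives (1, 8, 2).

(1, 8, 2)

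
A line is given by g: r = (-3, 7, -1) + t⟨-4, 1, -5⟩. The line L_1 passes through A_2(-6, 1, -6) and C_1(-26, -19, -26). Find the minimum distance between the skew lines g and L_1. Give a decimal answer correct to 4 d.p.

A direction vector for L_1 is C_1 − A_2 = (-20, -20, -20).
Common perpendicular direction n = (-4, 1, -5) × (-20, -20, -20) = (-120, 20, 100).
With w = (-6, 1, -6) − (-3, 7, -1) = (-3, -6, -5), w · n = -260.
Distance = |w · n| / |n| = |-260| / √24800 ≈ 1.6510.

1.6510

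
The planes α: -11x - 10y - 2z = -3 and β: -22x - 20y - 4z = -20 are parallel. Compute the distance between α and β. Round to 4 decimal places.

Rescale β by 1/2: -11x - 10y - 2z = -10. Then distance = |-3 − (-10)| / √225 ≈ 0.4667.

0.4667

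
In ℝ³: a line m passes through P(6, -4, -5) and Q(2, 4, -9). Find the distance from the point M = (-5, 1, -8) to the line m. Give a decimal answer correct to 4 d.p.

7.6811

A direction vector for m is Q − P = (-4, 8, -4).
Taking (6, -4, -5) on m with direction v = (-4, 8, -4): w = M − (6, -4, -5) = (-11, 5, -3), and w × v = (4, -32, -68).
Distance = |w × v| / |v| = √5664 / √96 ≈ 7.6811.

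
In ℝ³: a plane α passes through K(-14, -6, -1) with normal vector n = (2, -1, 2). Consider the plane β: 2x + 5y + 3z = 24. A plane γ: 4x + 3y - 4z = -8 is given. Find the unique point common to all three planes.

(-8, 8, 0)

α: n·r = n·K gives 2x - y + 2z = -24.
Solving the 3×3 linear system 2x - y + 2z = -24, 2x + 5y + 3z = 24, 4x + 3y - 4z = -8 (e.g. by elimination or Cramer's rule, determinant = -106) gives (-8, 8, 0).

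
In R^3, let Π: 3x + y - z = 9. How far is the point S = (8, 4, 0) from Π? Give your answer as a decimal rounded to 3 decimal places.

n·S − d = (3)·(8) + (1)·(4) + (-1)·(0) − 9 = 19; |n| = √11.
Distance = |19| / √11 = 19/√11 ≈ 5.729.

5.729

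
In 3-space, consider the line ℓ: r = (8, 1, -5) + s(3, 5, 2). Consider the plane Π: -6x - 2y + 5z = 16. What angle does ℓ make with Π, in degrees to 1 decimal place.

21.2

sin θ = |n·v| / (|n||v|) = |-18| / (√65 · √38) = 0.36218.
θ ≈ 21.2°.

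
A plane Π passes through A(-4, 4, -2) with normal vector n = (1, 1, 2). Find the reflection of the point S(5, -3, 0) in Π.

Π: n·r = n·A gives x + y + 2z = -4.
λ = (n·S − d)/|n|² = (2 − (-4))/6 = 1.
Reflection = S − 2λn = (5, -3, 0) − 2·(1, 1, 2) = (3, -5, -4).

(3, -5, -4)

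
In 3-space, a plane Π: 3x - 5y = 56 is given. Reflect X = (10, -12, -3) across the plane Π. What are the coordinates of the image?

(4, -2, -3)

λ = (n·X − d)/|n|² = (90 − 56)/34 = 1.
Reflection = X − 2λn = (10, -12, -3) − 2·(3, -5, 0) = (4, -2, -3).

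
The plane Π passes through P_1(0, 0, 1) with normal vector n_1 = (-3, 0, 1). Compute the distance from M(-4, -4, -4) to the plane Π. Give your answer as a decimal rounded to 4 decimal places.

Π: n_1·r = n_1·P_1 gives -3x + z = 1.
n·M − d = (-3)·(-4) + (0)·(-4) + (1)·(-4) − 1 = 7; |n| = √10.
Distance = |7| / √10 = 7/√10 ≈ 2.2136.

2.2136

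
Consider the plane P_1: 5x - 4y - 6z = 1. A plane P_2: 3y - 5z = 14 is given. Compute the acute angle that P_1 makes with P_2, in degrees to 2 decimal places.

69.40

cos θ = |n₁·n₂| / (|n₁||n₂|) = |18| / (√77 · √34).
θ = arccos(0.35179) ≈ 69.40°.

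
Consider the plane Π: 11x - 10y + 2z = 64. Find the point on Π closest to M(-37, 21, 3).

Foot = M − λn with λ = (n·M − d)/|n|² = (-611 − 64)/225 = -3.
Foot = (-37, 21, 3) − (-3)·(11, -10, 2) = (-4, -9, 9).

(-4, -9, 9)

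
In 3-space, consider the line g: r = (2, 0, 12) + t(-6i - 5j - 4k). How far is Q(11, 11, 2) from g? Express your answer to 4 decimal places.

15.4974

Taking (2, 0, 12) on g with direction v = (-6, -5, -4): w = Q − (2, 0, 12) = (9, 11, -10), and w × v = (-94, 96, 21).
Distance = |w × v| / |v| = √18493 / √77 ≈ 15.4974.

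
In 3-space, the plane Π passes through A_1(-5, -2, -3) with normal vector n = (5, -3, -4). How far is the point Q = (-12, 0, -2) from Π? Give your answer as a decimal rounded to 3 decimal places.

Π: n·r = n·A_1 gives 5x - 3y - 4z = -7.
n·Q − d = (5)·(-12) + (-3)·(0) + (-4)·(-2) − (-7) = -45; |n| = √50.
Distance = |-45| / √50 = 45/√50 ≈ 6.364.

6.364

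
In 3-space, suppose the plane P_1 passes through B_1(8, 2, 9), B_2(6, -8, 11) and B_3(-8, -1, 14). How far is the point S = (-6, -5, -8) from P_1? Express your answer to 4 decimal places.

B_1B_2 = (-2, -10, 2), B_1B_3 = (-16, -3, 5); a normal to P_1 is B_1B_2 × B_1B_3 = (-44, -22, -154).
Using B_1: P_1 has equation -44x - 22y - 154z = -1782.
n·S − d = (-44)·(-6) + (-22)·(-5) + (-154)·(-8) − (-1782) = 3388; |n| = √26136.
Distance = |3388| / √26136 = 3388/√26136 ≈ 20.9567.

20.9567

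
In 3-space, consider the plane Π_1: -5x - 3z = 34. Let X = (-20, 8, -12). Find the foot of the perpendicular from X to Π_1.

Foot = X − λn with λ = (n·X − d)/|n|² = (136 − 34)/34 = 3.
Foot = (-20, 8, -12) − 3·(-5, 0, -3) = (-5, 8, -3).

(-5, 8, -3)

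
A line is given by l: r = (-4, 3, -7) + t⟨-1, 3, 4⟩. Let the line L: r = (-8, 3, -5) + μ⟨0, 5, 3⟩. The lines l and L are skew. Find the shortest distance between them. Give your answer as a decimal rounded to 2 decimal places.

2.73

Common perpendicular direction n = (-1, 3, 4) × (0, 5, 3) = (-11, 3, -5).
With w = (-8, 3, -5) − (-4, 3, -7) = (-4, 0, 2), w · n = 34.
Distance = |w · n| / |n| = |34| / √155 ≈ 2.73.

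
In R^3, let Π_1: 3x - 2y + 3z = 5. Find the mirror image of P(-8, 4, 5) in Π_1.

(-2, 0, 11)

λ = (n·P − d)/|n|² = (-17 − 5)/22 = -1.
Reflection = P − 2λn = (-8, 4, 5) − (-2)·(3, -2, 3) = (-2, 0, 11).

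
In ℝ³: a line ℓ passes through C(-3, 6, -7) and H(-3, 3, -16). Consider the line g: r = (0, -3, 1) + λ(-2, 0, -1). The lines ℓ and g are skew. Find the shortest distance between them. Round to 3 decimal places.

10.464

A direction vector for ℓ is H − C = (0, -3, -9).
Common perpendicular direction n = (0, -3, -9) × (-2, 0, -1) = (3, 18, -6).
With w = (0, -3, 1) − (-3, 6, -7) = (3, -9, 8), w · n = -201.
Distance = |w · n| / |n| = |-201| / √369 ≈ 10.464.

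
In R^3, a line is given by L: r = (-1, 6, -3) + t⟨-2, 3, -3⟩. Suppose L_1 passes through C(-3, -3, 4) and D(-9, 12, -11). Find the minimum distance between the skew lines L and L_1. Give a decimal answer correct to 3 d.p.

A direction vector for L_1 is D − C = (-6, 15, -15).
Common perpendicular direction n = (-2, 3, -3) × (-6, 15, -15) = (0, -12, -12).
With w = (-3, -3, 4) − (-1, 6, -3) = (-2, -9, 7), w · n = 24.
Distance = |w · n| / |n| = |24| / √288 ≈ 1.414.

1.414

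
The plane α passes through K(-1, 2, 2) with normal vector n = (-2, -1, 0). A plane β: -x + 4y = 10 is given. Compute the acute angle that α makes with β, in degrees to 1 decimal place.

77.5

α: n·r = n·K gives -2x - y = 0.
cos θ = |n₁·n₂| / (|n₁||n₂|) = |-2| / (√5 · √17).
θ = arccos(0.21693) ≈ 77.5°.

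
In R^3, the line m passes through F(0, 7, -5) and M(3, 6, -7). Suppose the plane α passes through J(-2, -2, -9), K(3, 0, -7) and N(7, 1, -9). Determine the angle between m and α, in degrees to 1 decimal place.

24.7

A direction vector for m is M − F = (3, -1, -2).
JK = (5, 2, 2), JN = (9, 3, 0); a normal to α is JK × JN = (-6, 18, -3).
Using J: α has equation -6x + 18y - 3z = 3.
sin θ = |n·v| / (|n||v|) = |-30| / (√369 · √14) = 0.41739.
θ ≈ 24.7°.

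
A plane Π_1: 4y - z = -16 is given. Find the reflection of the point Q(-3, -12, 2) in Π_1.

(-3, 4, -2)

λ = (n·Q − d)/|n|² = (-50 − (-16))/17 = -2.
Reflection = Q − 2λn = (-3, -12, 2) − (-4)·(0, 4, -1) = (-3, 4, -2).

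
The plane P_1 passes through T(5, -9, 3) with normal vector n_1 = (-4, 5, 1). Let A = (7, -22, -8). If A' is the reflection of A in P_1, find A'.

(-9, -2, -4)

P_1: n_1·r = n_1·T gives -4x + 5y + z = -62.
λ = (n·A − d)/|n|² = (-146 − (-62))/42 = -2.
Reflection = A − 2λn = (7, -22, -8) − (-4)·(-4, 5, 1) = (-9, -2, -4).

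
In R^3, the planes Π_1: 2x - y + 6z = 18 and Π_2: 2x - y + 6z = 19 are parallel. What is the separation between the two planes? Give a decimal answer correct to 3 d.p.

Same normal n = (2, -1, 6) with |n| = √41; distance = |18 − 19| / |n| = 1/√41 ≈ 0.156.

0.156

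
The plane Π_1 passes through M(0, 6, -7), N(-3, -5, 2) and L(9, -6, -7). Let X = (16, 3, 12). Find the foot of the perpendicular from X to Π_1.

MN = (-3, -11, 9), ML = (9, -12, 0); a normal to Π_1 is MN × ML = (108, 81, 135).
Using M: Π_1 has equation 108x + 81y + 135z = -459.
Foot = X − λn with λ = (n·X − d)/|n|² = (3591 − (-459))/36450 = 1/9.
Foot = (16, 3, 12) − (1/9)·(108, 81, 135) = (4, -6, -3).

(4, -6, -3)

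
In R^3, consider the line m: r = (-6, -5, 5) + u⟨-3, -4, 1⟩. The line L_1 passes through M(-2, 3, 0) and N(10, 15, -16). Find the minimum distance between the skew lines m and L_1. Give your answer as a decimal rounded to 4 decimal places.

2.1748

A direction vector for L_1 is N − M = (12, 12, -16).
Common perpendicular direction n = (-3, -4, 1) × (12, 12, -16) = (52, -36, 12).
With w = (-2, 3, 0) − (-6, -5, 5) = (4, 8, -5), w · n = -140.
Distance = |w · n| / |n| = |-140| / √4144 ≈ 2.1748.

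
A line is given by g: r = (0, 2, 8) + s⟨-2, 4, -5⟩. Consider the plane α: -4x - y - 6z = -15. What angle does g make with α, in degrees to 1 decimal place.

sin θ = |n·v| / (|n||v|) = |34| / (√53 · √45) = 0.69620.
θ ≈ 44.1°.

44.1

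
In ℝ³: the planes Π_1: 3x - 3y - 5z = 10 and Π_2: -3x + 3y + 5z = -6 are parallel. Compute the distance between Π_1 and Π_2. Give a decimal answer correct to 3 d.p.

Rescale Π_2 by 1/(-1): 3x - 3y - 5z = 6. Then distance = |10 − 6| / √43 ≈ 0.610.

0.610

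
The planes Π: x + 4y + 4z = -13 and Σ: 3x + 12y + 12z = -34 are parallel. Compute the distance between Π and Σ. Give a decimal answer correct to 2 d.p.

0.29

Rescale Σ by 1/3: x + 4y + 4z = -34/3. Then distance = |-13 − (-34/3)| / √33 ≈ 0.29.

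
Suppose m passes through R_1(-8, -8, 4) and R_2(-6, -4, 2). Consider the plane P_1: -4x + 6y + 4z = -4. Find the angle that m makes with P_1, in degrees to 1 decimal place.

A direction vector for m is R_2 − R_1 = (2, 4, -2).
sin θ = |n·v| / (|n||v|) = |8| / (√68 · √24) = 0.19803.
θ ≈ 11.4°.

11.4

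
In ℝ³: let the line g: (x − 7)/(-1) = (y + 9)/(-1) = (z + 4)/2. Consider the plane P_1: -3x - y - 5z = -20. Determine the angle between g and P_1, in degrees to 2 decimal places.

24.46

g has direction (-1, -1, 2) through (7, -9, -4).
sin θ = |n·v| / (|n||v|) = |-6| / (√35 · √6) = 0.41404.
θ ≈ 24.46°.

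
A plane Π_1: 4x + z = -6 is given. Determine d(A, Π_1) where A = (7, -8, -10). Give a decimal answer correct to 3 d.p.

5.821

n·A − d = (4)·(7) + (0)·(-8) + (1)·(-10) − (-6) = 24; |n| = √17.
Distance = |24| / √17 = 24/√17 ≈ 5.821.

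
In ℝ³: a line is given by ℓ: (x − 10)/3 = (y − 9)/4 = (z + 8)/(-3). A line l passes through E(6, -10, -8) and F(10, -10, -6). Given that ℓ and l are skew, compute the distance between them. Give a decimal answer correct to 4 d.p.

12.2157

ℓ has direction (3, 4, -3) through (10, 9, -8).
A direction vector for l is F − E = (4, 0, 2).
Common perpendicular direction n = (3, 4, -3) × (4, 0, 2) = (8, -18, -16).
With w = (6, -10, -8) − (10, 9, -8) = (-4, -19, 0), w · n = 310.
Distance = |w · n| / |n| = |310| / √644 ≈ 12.2157.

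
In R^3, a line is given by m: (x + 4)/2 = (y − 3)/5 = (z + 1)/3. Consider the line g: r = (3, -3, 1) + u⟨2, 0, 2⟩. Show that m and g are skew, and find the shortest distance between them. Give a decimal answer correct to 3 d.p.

2.661

m has direction (2, 5, 3) through (-4, 3, -1).
Common perpendicular direction n = (2, 5, 3) × (2, 0, 2) = (10, 2, -10).
With w = (3, -3, 1) − (-4, 3, -1) = (7, -6, 2), w · n = 38.
Since n ≠ 0 the lines are not parallel, and w · n = 38 ≠ 0 so they do not intersect; hence they are skew.
Distance = |w · n| / |n| = |38| / √204 ≈ 2.661.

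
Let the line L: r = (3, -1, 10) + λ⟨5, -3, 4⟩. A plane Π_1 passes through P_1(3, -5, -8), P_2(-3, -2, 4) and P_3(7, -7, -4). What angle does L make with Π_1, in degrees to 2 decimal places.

P_1P_2 = (-6, 3, 12), P_1P_3 = (4, -2, 4); a normal to Π_1 is P_1P_2 × P_1P_3 = (36, 72, 0).
Using P_1: Π_1 has equation 36x + 72y = -252.
sin θ = |n·v| / (|n||v|) = |-36| / (√6480 · √50) = 0.06325.
θ ≈ 3.63°.

3.63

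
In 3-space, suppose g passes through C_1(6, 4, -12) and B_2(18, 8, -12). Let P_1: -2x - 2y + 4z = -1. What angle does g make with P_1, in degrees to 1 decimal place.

A direction vector for g is B_2 − C_1 = (12, 4, 0).
sin θ = |n·v| / (|n||v|) = |-32| / (√24 · √160) = 0.51640.
θ ≈ 31.1°.

31.1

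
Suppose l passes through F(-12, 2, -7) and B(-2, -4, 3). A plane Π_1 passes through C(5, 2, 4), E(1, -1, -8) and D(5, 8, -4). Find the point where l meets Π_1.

A direction vector for l is B − F = (10, -6, 10).
CE = (-4, -3, -12), CD = (0, 6, -8); a normal to Π_1 is CE × CD = (96, -32, -24).
Using C: Π_1 has equation 96x - 32y - 24z = 320.
Substitute r = (-12, 2, -7) + t(10, -6, 10) into the plane: -1048 + 912t = 320, so t = 3/2.
Intersection: (-12, 2, -7) + (3/2)·(10, -6, 10) = (3, -7, 8).

(3, -7, 8)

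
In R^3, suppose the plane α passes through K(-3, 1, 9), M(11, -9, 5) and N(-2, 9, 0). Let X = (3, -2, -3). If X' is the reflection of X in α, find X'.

(9, 4, 3)

KM = (14, -10, -4), KN = (1, 8, -9); a normal to α is KM × KN = (122, 122, 122).
Using K: α has equation 122x + 122y + 122z = 854.
λ = (n·X − d)/|n|² = (-244 − 854)/44652 = -3/122.
Reflection = X − 2λn = (3, -2, -3) − (-3/61)·(122, 122, 122) = (9, 4, 3).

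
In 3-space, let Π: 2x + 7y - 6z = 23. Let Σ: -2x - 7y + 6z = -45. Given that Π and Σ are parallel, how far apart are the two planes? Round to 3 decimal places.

2.332

Rescale Σ by 1/(-1): 2x + 7y - 6z = 45. Then distance = |23 − 45| / √89 ≈ 2.332.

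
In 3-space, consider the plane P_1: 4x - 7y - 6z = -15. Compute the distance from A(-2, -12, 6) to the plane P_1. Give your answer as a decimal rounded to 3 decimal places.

n·A − d = (4)·(-2) + (-7)·(-12) + (-6)·(6) − (-15) = 55; |n| = √101.
Distance = |55| / √101 = 55/√101 ≈ 5.473.

5.473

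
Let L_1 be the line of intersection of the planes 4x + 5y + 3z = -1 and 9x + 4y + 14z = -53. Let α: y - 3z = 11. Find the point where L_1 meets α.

Direction of L_1: (4, 5, 3) × (9, 4, 14) = (58, -29, -29).
A point on L_1: solving the two plane equations with x = -13 gives (-13, 9, 2).
Substitute r = (-13, 9, 2) + t(58, -29, -29) into the plane: 3 + 58t = 11, so t = 4/29.
Intersection: (-13, 9, 2) + (4/29)·(58, -29, -29) = (-5, 5, -2).

(-5, 5, -2)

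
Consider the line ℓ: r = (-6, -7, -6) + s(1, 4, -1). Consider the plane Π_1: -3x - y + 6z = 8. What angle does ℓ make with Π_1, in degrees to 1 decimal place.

26.9

sin θ = |n·v| / (|n||v|) = |-13| / (√46 · √18) = 0.45178.
θ ≈ 26.9°.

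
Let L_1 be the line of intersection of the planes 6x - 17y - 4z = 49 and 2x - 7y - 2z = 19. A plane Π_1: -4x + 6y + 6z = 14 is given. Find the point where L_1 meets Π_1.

(-2, -5, 6)

Direction of L_1: (6, -17, -4) × (2, -7, -2) = (6, 4, -8).
A point on L_1: solving the two plane equations with x = 1 gives (1, -3, 2).
Substitute r = (1, -3, 2) + t(6, 4, -8) into the plane: -10 + (-48)t = 14, so t = -1/2.
Intersection: (1, -3, 2) + (-1/2)·(6, 4, -8) = (-2, -5, 6).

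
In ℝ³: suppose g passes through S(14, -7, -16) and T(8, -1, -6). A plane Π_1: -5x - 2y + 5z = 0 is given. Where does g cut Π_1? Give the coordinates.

A direction vector for g is T − S = (-6, 6, 10).
Substitute r = (14, -7, -16) + t(-6, 6, 10) into the plane: -136 + 68t = 0, so t = 2.
Intersection: (14, -7, -16) + 2·(-6, 6, 10) = (2, 5, 4).

(2, 5, 4)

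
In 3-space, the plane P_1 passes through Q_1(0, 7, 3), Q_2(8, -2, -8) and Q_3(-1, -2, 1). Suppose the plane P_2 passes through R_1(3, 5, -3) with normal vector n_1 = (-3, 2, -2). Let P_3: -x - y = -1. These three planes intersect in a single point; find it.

Q_1Q_2 = (8, -9, -11), Q_1Q_3 = (-1, -9, -2); a normal to P_1 is Q_1Q_2 × Q_1Q_3 = (-81, 27, -81).
Using Q_1: P_1 has equation -81x + 27y - 81z = -54.
P_2: n_1·r = n_1·R_1 gives -3x + 2y - 2z = 7.
Solving the 3×3 linear system -81x + 27y - 81z = -54, -3x + 2y - 2z = 7, -x - y = -1 (e.g. by elimination or Cramer's rule, determinant = -189) gives (-3, 4, 5).

(-3, 4, 5)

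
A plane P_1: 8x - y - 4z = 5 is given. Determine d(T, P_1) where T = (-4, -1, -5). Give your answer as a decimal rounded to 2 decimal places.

n·T − d = (8)·(-4) + (-1)·(-1) + (-4)·(-5) − 5 = -16; |n| = √81.
Distance = |-16| / √81 = 16/√81 ≈ 1.78.

1.78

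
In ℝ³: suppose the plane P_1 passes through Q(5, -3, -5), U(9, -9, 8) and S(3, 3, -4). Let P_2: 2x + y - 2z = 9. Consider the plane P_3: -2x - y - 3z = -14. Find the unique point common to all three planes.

(3, 5, 1)

QU = (4, -6, 13), QS = (-2, 6, 1); a normal to P_1 is QU × QS = (-84, -30, 12).
Using Q: P_1 has equation -84x - 30y + 12z = -390.
Solving the 3×3 linear system -84x - 30y + 12z = -390, 2x + y - 2z = 9, -2x - y - 3z = -14 (e.g. by elimination or Cramer's rule, determinant = 120) gives (3, 5, 1).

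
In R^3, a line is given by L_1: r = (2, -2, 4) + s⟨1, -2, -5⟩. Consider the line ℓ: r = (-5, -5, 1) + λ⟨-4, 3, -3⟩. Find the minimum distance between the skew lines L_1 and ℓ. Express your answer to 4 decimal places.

6.3721

Common perpendicular direction n = (1, -2, -5) × (-4, 3, -3) = (21, 23, -5).
With w = (-5, -5, 1) − (2, -2, 4) = (-7, -3, -3), w · n = -201.
Distance = |w · n| / |n| = |-201| / √995 ≈ 6.3721.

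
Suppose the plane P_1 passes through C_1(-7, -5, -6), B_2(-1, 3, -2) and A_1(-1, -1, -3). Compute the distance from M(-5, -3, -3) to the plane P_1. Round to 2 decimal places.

1.69

C_1B_2 = (6, 8, 4), C_1A_1 = (6, 4, 3); a normal to P_1 is C_1B_2 × C_1A_1 = (8, 6, -24).
Using C_1: P_1 has equation 8x + 6y - 24z = 58.
n·M − d = (8)·(-5) + (6)·(-3) + (-24)·(-3) − 58 = -44; |n| = √676.
Distance = |-44| / √676 = 44/√676 ≈ 1.69.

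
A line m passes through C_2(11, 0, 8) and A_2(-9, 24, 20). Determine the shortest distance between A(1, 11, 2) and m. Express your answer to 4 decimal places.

A direction vector for m is A_2 − C_2 = (-20, 24, 12).
Taking (11, 0, 8) on m with direction v = (-20, 24, 12): w = A − (11, 0, 8) = (-10, 11, -6), and w × v = (276, 240, -20).
Distance = |w × v| / |v| = √134176 / √1120 ≈ 10.9453.

10.9453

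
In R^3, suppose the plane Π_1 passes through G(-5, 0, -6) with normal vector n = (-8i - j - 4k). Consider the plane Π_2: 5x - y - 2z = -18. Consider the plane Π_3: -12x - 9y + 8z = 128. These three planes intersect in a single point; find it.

Π_1: n·r = n·G gives -8x - y - 4z = 64.
Solving the 3×3 linear system -8x - y - 4z = 64, 5x - y - 2z = -18, -12x - 9y + 8z = 128 (e.g. by elimination or Cramer's rule, determinant = 452) gives (-6, -8, -2).

(-6, -8, -2)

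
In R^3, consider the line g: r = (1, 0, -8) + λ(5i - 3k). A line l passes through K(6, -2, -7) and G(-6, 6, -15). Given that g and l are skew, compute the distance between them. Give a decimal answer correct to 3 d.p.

0.090

A direction vector for l is G − K = (-12, 8, -8).
Common perpendicular direction n = (5, 0, -3) × (-12, 8, -8) = (24, 76, 40).
With w = (6, -2, -7) − (1, 0, -8) = (5, -2, 1), w · n = 8.
Distance = |w · n| / |n| = |8| / √7952 ≈ 0.090.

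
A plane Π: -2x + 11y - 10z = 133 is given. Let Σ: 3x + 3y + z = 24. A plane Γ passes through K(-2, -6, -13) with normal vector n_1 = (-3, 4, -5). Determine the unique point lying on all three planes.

Γ: n_1·r = n_1·K gives -3x + 4y - 5z = 47.
Solving the 3×3 linear system -2x + 11y - 10z = 133, 3x + 3y + z = 24, -3x + 4y - 5z = 47 (e.g. by elimination or Cramer's rule, determinant = -40) gives (6, 5, -9).

(6, 5, -9)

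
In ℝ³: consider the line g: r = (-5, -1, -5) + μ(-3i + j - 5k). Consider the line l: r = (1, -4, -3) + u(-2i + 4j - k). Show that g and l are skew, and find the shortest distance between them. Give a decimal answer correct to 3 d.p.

3.232

Common perpendicular direction n = (-3, 1, -5) × (-2, 4, -1) = (19, 7, -10).
With w = (1, -4, -3) − (-5, -1, -5) = (6, -3, 2), w · n = 73.
Since n ≠ 0 the lines are not parallel, and w · n = 73 ≠ 0 so they do not intersect; hence they are skew.
Distance = |w · n| / |n| = |73| / √510 ≈ 3.232.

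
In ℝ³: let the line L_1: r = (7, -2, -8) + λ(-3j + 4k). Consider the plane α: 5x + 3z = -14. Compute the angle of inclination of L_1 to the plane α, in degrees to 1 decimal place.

sin θ = |n·v| / (|n||v|) = |12| / (√34 · √25) = 0.41160.
θ ≈ 24.3°.

24.3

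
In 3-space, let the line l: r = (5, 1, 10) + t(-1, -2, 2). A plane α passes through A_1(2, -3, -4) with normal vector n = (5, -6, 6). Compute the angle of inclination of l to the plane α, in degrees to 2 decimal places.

α: n·r = n·A_1 gives 5x - 6y + 6z = 4.
sin θ = |n·v| / (|n||v|) = |19| / (√97 · √9) = 0.64305.
θ ≈ 40.02°.

40.02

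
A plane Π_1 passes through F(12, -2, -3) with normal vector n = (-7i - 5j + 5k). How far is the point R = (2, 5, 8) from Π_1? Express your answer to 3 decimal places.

Π_1: n·r = n·F gives -7x - 5y + 5z = -89.
n·R − d = (-7)·(2) + (-5)·(5) + (5)·(8) − (-89) = 90; |n| = √99.
Distance = |90| / √99 = 90/√99 ≈ 9.045.

9.045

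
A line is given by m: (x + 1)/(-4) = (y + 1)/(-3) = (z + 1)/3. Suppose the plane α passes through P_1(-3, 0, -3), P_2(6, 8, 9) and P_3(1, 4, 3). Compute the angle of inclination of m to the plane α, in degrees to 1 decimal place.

45.5

m has direction (-4, -3, 3) through (-1, -1, -1).
P_1P_2 = (9, 8, 12), P_1P_3 = (4, 4, 6); a normal to α is P_1P_2 × P_1P_3 = (0, -6, 4).
Using P_1: α has equation -6y + 4z = -12.
sin θ = |n·v| / (|n||v|) = |30| / (√52 · √34) = 0.71348.
θ ≈ 45.5°.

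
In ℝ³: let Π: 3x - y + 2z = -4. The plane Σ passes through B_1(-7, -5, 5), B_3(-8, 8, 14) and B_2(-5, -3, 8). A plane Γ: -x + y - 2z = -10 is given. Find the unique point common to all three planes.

(-7, -1, 8)

B_1B_3 = (-1, 13, 9), B_1B_2 = (2, 2, 3); a normal to Σ is B_1B_3 × B_1B_2 = (21, 21, -28).
Using B_1: Σ has equation 21x + 21y - 28z = -392.
Solving the 3×3 linear system 3x - y + 2z = -4, 21x + 21y - 28z = -392, -x + y - 2z = -10 (e.g. by elimination or Cramer's rule, determinant = -28) gives (-7, -1, 8).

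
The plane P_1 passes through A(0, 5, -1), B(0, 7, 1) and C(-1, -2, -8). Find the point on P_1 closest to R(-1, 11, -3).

AB = (0, 2, 2), AC = (-1, -7, -7); a normal to P_1 is AB × AC = (0, -2, 2).
Using A: P_1 has equation -2y + 2z = -12.
Foot = R − λn with λ = (n·R − d)/|n|² = (-28 − (-12))/8 = -2.
Foot = (-1, 11, -3) − (-2)·(0, -2, 2) = (-1, 7, 1).

(-1, 7, 1)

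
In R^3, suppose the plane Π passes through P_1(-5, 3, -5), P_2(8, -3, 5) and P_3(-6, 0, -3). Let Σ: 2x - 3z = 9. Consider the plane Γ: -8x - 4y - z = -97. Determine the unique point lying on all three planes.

P_1P_2 = (13, -6, 10), P_1P_3 = (-1, -3, 2); a normal to Π is P_1P_2 × P_1P_3 = (18, -36, -45).
Using P_1: Π has equation 18x - 36y - 45z = 27.
Solving the 3×3 linear system 18x - 36y - 45z = 27, 2x - 3z = 9, -8x - 4y - z = -97 (e.g. by elimination or Cramer's rule, determinant = -792) gives (12, -1, 5).

(12, -1, 5)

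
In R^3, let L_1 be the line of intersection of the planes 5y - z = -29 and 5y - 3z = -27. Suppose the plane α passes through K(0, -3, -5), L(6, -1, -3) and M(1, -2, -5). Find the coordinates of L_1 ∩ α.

(5, -6, -1)

Direction of L_1: (0, 5, -1) × (0, 5, -3) = (-10, 0, 0).
A point on L_1: solving the two plane equations with x = 25 gives (25, -6, -1).
KL = (6, 2, 2), KM = (1, 1, 0); a normal to α is KL × KM = (-2, 2, 4).
Using K: α has equation -2x + 2y + 4z = -26.
Substitute r = (25, -6, -1) + t(-10, 0, 0) into the plane: -66 + 20t = -26, so t = 2.
Intersection: (25, -6, -1) + 2·(-10, 0, 0) = (5, -6, -1).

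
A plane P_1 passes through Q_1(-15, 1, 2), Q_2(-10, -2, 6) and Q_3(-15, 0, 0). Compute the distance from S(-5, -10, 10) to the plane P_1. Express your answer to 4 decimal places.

3.3333

Q_1Q_2 = (5, -3, 4), Q_1Q_3 = (0, -1, -2); a normal to P_1 is Q_1Q_2 × Q_1Q_3 = (10, 10, -5).
Using Q_1: P_1 has equation 10x + 10y - 5z = -150.
n·S − d = (10)·(-5) + (10)·(-10) + (-5)·(10) − (-150) = -50; |n| = √225.
Distance = |-50| / √225 = 50/√225 ≈ 3.3333.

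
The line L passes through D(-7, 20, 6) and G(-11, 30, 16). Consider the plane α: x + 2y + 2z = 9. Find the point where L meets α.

A direction vector for L is G − D = (-4, 10, 10).
Substitute r = (-7, 20, 6) + t(-4, 10, 10) into the plane: 45 + 36t = 9, so t = -1.
Intersection: (-7, 20, 6) + (-1)·(-4, 10, 10) = (-3, 10, -4).

(-3, 10, -4)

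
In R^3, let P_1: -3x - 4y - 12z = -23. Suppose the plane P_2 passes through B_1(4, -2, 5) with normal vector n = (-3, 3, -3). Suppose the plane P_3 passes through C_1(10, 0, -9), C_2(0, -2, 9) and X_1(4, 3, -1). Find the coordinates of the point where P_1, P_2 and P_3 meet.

(5, -4, 2)

P_2: n·r = n·B_1 gives -3x + 3y - 3z = -33.
C_1C_2 = (-10, -2, 18), C_1X_1 = (-6, 3, 8); a normal to P_3 is C_1C_2 × C_1X_1 = (-70, -28, -42).
Using C_1: P_3 has equation -70x - 28y - 42z = -322.
Solving the 3×3 linear system -3x - 4y - 12z = -23, -3x + 3y - 3z = -33, -70x - 28y - 42z = -322 (e.g. by elimination or Cramer's rule, determinant = -3234) gives (5, -4, 2).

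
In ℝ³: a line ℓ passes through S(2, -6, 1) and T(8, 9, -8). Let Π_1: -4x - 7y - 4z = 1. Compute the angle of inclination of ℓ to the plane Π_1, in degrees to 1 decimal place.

34.0

A direction vector for ℓ is T − S = (6, 15, -9).
sin θ = |n·v| / (|n||v|) = |-93| / (√81 · √342) = 0.55876.
θ ≈ 34.0°.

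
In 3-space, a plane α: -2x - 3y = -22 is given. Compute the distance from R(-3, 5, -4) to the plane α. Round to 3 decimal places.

3.606

n·R − d = (-2)·(-3) + (-3)·(5) + (0)·(-4) − (-22) = 13; |n| = √13.
Distance = |13| / √13 = 13/√13 ≈ 3.606.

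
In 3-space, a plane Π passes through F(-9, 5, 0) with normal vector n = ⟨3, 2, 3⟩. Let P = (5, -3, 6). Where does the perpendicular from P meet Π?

Π: n·r = n·F gives 3x + 2y + 3z = -17.
Foot = P − λn with λ = (n·P − d)/|n|² = (27 − (-17))/22 = 2.
Foot = (5, -3, 6) − 2·(3, 2, 3) = (-1, -7, 0).

(-1, -7, 0)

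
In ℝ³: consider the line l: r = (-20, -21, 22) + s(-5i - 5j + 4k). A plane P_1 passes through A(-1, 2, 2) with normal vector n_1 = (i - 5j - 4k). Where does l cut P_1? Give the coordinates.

(0, -1, 6)

P_1: n_1·r = n_1·A gives x - 5y - 4z = -19.
Substitute r = (-20, -21, 22) + t(-5, -5, 4) into the plane: -3 + 4t = -19, so t = -4.
Intersection: (-20, -21, 22) + (-4)·(-5, -5, 4) = (0, -1, 6).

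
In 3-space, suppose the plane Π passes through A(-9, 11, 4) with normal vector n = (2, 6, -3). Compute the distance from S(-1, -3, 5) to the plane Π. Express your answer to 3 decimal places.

10.143

Π: n·r = n·A gives 2x + 6y - 3z = 36.
n·S − d = (2)·(-1) + (6)·(-3) + (-3)·(5) − 36 = -71; |n| = √49.
Distance = |-71| / √49 = 71/√49 ≈ 10.143.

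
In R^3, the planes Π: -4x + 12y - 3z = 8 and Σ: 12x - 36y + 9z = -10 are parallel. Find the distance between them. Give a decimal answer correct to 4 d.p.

Rescale Σ by 1/(-3): -4x + 12y - 3z = 10/3. Then distance = |8 − (10/3)| / √169 ≈ 0.3590.

0.3590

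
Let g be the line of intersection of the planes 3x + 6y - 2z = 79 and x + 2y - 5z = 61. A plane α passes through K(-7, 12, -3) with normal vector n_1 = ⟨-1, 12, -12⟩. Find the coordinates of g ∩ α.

(5, 8, -8)

Direction of g: (3, 6, -2) × (1, 2, -5) = (-26, 13, 0).
A point on g: solving the two plane equations with x = 1 gives (1, 10, -8).
α: n_1·r = n_1·K gives -x + 12y - 12z = 187.
Substitute r = (1, 10, -8) + t(-26, 13, 0) into the plane: 215 + 182t = 187, so t = -2/13.
Intersection: (1, 10, -8) + (-2/13)·(-26, 13, 0) = (5, 8, -8).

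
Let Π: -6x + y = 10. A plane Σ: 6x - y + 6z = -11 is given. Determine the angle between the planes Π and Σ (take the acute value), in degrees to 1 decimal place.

cos θ = |n₁·n₂| / (|n₁||n₂|) = |-37| / (√37 · √73).
θ = arccos(0.71193) ≈ 44.6°.

44.6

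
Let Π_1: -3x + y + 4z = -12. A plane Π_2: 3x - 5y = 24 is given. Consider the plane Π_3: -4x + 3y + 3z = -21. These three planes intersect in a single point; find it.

(3, -3, 0)

Solving the 3×3 linear system -3x + y + 4z = -12, 3x - 5y = 24, -4x + 3y + 3z = -21 (e.g. by elimination or Cramer's rule, determinant = -8) gives (3, -3, 0).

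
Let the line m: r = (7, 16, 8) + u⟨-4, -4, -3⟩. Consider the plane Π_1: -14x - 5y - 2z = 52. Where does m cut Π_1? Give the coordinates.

Substitute r = (7, 16, 8) + t(-4, -4, -3) into the plane: -194 + 82t = 52, so t = 3.
Intersection: (7, 16, 8) + 3·(-4, -4, -3) = (-5, 4, -1).

(-5, 4, -1)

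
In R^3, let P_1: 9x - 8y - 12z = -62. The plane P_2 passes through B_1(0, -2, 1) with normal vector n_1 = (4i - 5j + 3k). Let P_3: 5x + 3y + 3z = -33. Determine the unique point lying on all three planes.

P_2: n_1·r = n_1·B_1 gives 4x - 5y + 3z = 13.
Solving the 3×3 linear system 9x - 8y - 12z = -62, 4x - 5y + 3z = 13, 5x + 3y + 3z = -33 (e.g. by elimination or Cramer's rule, determinant = -684) gives (-6, -5, 4).

(-6, -5, 4)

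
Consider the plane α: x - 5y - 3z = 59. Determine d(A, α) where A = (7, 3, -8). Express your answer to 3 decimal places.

7.268

n·A − d = (1)·(7) + (-5)·(3) + (-3)·(-8) − 59 = -43; |n| = √35.
Distance = |-43| / √35 = 43/√35 ≈ 7.268.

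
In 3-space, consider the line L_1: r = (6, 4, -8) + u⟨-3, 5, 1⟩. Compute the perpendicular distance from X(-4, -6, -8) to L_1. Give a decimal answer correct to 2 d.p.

Taking (6, 4, -8) on L_1 with direction v = (-3, 5, 1): w = X − (6, 4, -8) = (-10, -10, 0), and w × v = (-10, 10, -80).
Distance = |w × v| / |v| = √6600 / √35 ≈ 13.73.

13.73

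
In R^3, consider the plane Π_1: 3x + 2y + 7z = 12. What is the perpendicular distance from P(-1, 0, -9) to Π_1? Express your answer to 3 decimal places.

9.906

n·P − d = (3)·(-1) + (2)·(0) + (7)·(-9) − 12 = -78; |n| = √62.
Distance = |-78| / √62 = 78/√62 ≈ 9.906.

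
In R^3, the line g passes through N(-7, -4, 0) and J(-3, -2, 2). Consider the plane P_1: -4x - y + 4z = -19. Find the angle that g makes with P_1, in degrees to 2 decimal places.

20.81

A direction vector for g is J − N = (4, 2, 2).
sin θ = |n·v| / (|n||v|) = |-10| / (√33 · √24) = 0.35533.
θ ≈ 20.81°.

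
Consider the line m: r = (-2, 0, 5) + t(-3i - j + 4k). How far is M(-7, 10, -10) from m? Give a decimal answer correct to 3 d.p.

15.286

Taking (-2, 0, 5) on m with direction v = (-3, -1, 4): w = M − (-2, 0, 5) = (-5, 10, -15), and w × v = (25, 65, 35).
Distance = |w × v| / |v| = √6075 / √26 ≈ 15.286.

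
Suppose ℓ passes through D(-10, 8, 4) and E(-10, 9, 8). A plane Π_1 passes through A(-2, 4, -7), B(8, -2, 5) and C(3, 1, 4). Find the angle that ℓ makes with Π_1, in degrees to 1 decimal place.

A direction vector for ℓ is E − D = (0, 1, 4).
AB = (10, -6, 12), AC = (5, -3, 11); a normal to Π_1 is AB × AC = (-30, -50, 0).
Using A: Π_1 has equation -30x - 50y = -140.
sin θ = |n·v| / (|n||v|) = |-50| / (√3400 · √17) = 0.20797.
θ ≈ 12.0°.

12.0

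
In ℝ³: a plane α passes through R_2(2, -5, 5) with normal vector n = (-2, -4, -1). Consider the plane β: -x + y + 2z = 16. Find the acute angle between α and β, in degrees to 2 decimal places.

69.12

α: n·r = n·R_2 gives -2x - 4y - z = 11.
cos θ = |n₁·n₂| / (|n₁||n₂|) = |-4| / (√21 · √6).
θ = arccos(0.35635) ≈ 69.12°.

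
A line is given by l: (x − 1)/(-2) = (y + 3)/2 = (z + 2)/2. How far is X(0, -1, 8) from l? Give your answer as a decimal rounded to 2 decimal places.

l has direction (-2, 2, 2) through (1, -3, -2).
Taking (1, -3, -2) on l with direction v = (-2, 2, 2): w = X − (1, -3, -2) = (-1, 2, 10), and w × v = (-16, -18, 2).
Distance = |w × v| / |v| = √584 / √12 ≈ 6.98.

6.98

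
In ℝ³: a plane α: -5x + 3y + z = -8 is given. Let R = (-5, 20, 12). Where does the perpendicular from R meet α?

(10, 11, 9)

Foot = R − λn with λ = (n·R − d)/|n|² = (97 − (-8))/35 = 3.
Foot = (-5, 20, 12) − 3·(-5, 3, 1) = (10, 11, 9).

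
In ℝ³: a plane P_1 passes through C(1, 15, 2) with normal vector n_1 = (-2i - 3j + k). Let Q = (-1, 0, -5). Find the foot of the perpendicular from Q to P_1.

(5, 9, -8)

P_1: n_1·r = n_1·C gives -2x - 3y + z = -45.
Foot = Q − λn with λ = (n·Q − d)/|n|² = (-3 − (-45))/14 = 3.
Foot = (-1, 0, -5) − 3·(-2, -3, 1) = (5, 9, -8).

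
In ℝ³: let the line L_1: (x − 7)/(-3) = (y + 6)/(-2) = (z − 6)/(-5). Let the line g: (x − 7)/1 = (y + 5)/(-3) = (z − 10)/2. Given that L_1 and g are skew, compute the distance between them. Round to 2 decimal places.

L_1 has direction (-3, -2, -5) through (7, -6, 6).
g has direction (1, -3, 2) through (7, -5, 10).
Common perpendicular direction n = (-3, -2, -5) × (1, -3, 2) = (-19, 1, 11).
With w = (7, -5, 10) − (7, -6, 6) = (0, 1, 4), w · n = 45.
Distance = |w · n| / |n| = |45| / √483 ≈ 2.05.

2.05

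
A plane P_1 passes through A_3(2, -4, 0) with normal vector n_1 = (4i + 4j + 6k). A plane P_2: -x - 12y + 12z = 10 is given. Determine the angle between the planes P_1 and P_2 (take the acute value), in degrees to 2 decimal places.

81.80

P_1: n_1·r = n_1·A_3 gives 4x + 4y + 6z = -8.
cos θ = |n₁·n₂| / (|n₁||n₂|) = |20| / (√68 · √289).
θ = arccos(0.14267) ≈ 81.80°.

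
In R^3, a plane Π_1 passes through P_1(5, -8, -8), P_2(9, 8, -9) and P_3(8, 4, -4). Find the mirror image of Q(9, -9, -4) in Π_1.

P_1P_2 = (4, 16, -1), P_1P_3 = (3, 12, 4); a normal to Π_1 is P_1P_2 × P_1P_3 = (76, -19, 0).
Using P_1: Π_1 has equation 76x - 19y = 532.
λ = (n·Q − d)/|n|² = (855 − 532)/6137 = 1/19.
Reflection = Q − 2λn = (9, -9, -4) − (2/19)·(76, -19, 0) = (1, -7, -4).

(1, -7, -4)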